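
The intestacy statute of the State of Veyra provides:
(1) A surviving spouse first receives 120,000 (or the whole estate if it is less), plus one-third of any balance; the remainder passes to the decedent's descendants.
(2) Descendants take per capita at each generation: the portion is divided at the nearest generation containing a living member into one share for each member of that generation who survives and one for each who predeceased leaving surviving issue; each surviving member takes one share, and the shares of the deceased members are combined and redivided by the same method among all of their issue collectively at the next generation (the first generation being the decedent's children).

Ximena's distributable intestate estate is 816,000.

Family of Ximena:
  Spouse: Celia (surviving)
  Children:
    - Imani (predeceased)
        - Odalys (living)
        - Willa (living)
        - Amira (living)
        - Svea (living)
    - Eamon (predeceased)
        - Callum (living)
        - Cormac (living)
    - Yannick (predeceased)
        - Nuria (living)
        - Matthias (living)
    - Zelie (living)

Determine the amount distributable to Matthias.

Matthias receives 43,500.

Celia first takes 120,000, leaving a balance of 696,000. Celia then takes one-third of the balance (232,000), for a total of 352,000. The remaining 464,000 passes to the descendants.
The descendants' portion (464,000) is divided at the children's generation into 4 shares of 116,000. Zelie takes 116,000. The 3 shares of the deceased (Imani, Eamon, and Yannick) are combined into a pool of 348,000.
That pool (348,000) is divided at the grandchildren's generation equally among Odalys, Willa, Amira, Svea, Callum, Cormac, Nuria, and Matthias: 43,500 each.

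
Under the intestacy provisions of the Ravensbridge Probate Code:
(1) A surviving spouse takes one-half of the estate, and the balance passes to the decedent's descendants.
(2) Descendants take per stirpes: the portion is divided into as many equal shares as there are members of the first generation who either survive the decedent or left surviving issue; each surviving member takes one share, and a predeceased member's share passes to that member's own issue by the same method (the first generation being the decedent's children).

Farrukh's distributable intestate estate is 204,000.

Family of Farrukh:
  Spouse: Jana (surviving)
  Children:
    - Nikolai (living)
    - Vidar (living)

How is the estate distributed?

Jana: 102,000; Nikolai: 51,000; Vidar: 51,000

Jana takes one-half of 204,000 = 102,000. The remaining 102,000 passes to the descendants.
The descendants' portion (102,000) is divided into 2 shares of 51,000: Nikolai and Vidar each take 51,000.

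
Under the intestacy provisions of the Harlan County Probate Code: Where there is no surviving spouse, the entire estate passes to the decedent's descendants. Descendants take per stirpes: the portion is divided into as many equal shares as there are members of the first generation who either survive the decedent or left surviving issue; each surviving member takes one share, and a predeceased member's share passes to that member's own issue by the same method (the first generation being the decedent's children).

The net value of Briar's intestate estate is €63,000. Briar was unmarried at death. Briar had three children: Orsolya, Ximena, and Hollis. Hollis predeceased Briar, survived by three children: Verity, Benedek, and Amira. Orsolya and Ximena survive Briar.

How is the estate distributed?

The entire €63,000 passes to the descendants.
That amount (€63,000) is divided into 3 shares of €21,000: Orsolya and Ximena each take €21,000; Hollis's €21,000 share passes to Hollis's issue.
Hollis's share (€21,000) is divided into 3 shares of €7,000: Verity, Benedek, and Amira each take €7,000.

Orsolya: €21,000; Ximena: €21,000; Verity: €7,000; Benedek: €7,000; Amira: €7,000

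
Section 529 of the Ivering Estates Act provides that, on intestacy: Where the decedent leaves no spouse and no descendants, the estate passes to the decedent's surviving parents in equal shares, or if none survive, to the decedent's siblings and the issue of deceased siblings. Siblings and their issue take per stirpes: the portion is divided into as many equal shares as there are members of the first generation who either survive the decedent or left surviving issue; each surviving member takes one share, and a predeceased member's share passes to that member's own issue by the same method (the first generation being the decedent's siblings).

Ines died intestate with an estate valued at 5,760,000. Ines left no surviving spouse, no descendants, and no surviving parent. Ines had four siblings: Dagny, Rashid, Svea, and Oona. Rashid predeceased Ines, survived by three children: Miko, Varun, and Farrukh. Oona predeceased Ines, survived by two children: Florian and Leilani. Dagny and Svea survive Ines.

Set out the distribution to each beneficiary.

Dagny: 1,440,000; Miko: 480,000; Varun: 480,000; Farrukh: 480,000; Svea: 1,440,000; Florian: 720,000; Leilani: 720,000

The entire 5,760,000 passes to the siblings and their issue.
That amount (5,760,000) is divided into 4 shares of 1,440,000: Dagny and Svea each take 1,440,000; Rashid's 1,440,000 share passes to Rashid's issue; Oona's 1,440,000 share passes to Oona's issue.
Rashid's share (1,440,000) is divided into 3 shares of 480,000: Miko, Varun, and Farrukh each take 480,000.
Oona's share (1,440,000) is divided into 2 shares of 720,000: Florian and Leilani each take 720,000.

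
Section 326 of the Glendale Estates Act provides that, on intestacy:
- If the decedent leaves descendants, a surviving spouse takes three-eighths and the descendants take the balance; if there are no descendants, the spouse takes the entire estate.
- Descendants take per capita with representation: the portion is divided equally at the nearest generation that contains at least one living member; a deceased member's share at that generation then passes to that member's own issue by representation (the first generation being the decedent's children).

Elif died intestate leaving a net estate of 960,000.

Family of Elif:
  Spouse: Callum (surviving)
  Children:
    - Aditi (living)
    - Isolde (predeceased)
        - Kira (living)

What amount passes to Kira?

Kira receives 300,000.

Callum takes three-eighths of 960,000 = 360,000. The remaining 600,000 passes to the descendants.
The descendants' portion (600,000) is divided into 2 shares of 300,000: Aditi takes 300,000; Isolde's 300,000 share passes to Isolde's issue.
Isolde's share (300,000) passes entirely to Kira.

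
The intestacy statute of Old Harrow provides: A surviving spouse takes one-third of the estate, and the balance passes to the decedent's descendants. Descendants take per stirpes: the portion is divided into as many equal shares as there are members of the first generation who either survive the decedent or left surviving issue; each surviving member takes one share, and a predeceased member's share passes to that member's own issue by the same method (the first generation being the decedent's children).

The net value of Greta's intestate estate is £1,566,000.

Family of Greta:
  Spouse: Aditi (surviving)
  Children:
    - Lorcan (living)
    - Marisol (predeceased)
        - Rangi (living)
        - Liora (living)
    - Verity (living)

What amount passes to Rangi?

Rangi receives £174,000.

Aditi takes one-third of £1,566,000 = £522,000. The remaining £1,044,000 passes to the descendants.
The descendants' portion (£1,044,000) is divided into 3 shares of £348,000: Lorcan and Verity each take £348,000; Marisol's £348,000 share passes to Marisol's issue.
Marisol's share (£348,000) is divided into 2 shares of £174,000: Rangi and Liora each take £174,000.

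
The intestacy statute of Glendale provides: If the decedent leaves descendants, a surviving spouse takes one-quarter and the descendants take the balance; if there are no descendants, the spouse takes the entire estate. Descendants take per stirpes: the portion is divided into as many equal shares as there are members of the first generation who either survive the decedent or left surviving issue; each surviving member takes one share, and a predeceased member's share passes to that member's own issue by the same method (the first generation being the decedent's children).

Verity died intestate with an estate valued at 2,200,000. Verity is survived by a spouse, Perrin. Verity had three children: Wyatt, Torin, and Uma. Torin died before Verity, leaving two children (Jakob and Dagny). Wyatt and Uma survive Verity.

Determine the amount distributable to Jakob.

Perrin takes one-quarter of 2,200,000 = 550,000. The remaining 1,650,000 passes to the descendants.
The descendants' portion (1,650,000) is divided into 3 shares of 550,000: Wyatt and Uma each take 550,000; Torin's 550,000 share passes to Torin's issue.
Torin's share (550,000) is divided into 2 shares of 275,000: Jakob and Dagny each take 275,000.

Jakob receives 275,000.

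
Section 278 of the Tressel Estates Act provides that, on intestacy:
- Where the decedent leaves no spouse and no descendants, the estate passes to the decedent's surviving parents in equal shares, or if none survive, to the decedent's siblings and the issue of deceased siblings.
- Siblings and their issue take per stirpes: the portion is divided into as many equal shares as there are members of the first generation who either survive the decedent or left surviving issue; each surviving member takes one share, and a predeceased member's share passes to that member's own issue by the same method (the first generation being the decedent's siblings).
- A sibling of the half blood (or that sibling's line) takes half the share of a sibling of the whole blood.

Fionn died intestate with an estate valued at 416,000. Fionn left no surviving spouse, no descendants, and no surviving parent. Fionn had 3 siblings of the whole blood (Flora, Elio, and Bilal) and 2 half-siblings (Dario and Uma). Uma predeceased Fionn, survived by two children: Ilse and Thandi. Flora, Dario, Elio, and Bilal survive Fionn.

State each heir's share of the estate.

Flora: 104,000; Dario: 52,000; Ilse: 26,000; Thandi: 26,000; Elio: 104,000; Bilal: 104,000

The entire 416,000 passes to the siblings and their issue.
Counting each half-blood sibling's line as half a unit, there are 4 units in 416,000, so one unit is 104,000. Whole-blood lines (Flora, Elio, and Bilal) take 104,000 each; half-blood lines (Dario and Uma) take 52,000 each.
Uma's share (52,000) is divided into 2 shares of 26,000: Ilse and Thandi each take 26,000.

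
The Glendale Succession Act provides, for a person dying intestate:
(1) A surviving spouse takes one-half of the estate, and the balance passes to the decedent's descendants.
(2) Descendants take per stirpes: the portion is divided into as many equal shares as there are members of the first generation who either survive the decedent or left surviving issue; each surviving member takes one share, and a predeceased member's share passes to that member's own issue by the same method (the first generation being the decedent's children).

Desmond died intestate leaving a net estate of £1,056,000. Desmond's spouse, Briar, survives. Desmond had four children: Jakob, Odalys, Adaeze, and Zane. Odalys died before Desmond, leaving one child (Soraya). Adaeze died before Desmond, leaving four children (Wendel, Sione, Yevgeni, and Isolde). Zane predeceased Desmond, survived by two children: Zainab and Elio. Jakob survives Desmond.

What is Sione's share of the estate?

Briar takes one-half of £1,056,000 = £528,000. The remaining £528,000 passes to the descendants.
The descendants' portion (£528,000) is divided into 4 shares of £132,000: Jakob takes £132,000; Odalys's £132,000 share passes to Odalys's issue; Adaeze's £132,000 share passes to Adaeze's issue; Zane's £132,000 share passes to Zane's issue.
Odalys's share (£132,000) passes entirely to Soraya.
Adaeze's share (£132,000) is divided into 4 shares of £33,000: Wendel, Sione, Yevgeni, and Isolde each take £33,000.
Zane's share (£132,000) is divided into 2 shares of £66,000: Zainab and Elio each take £66,000.

Sione receives £33,000.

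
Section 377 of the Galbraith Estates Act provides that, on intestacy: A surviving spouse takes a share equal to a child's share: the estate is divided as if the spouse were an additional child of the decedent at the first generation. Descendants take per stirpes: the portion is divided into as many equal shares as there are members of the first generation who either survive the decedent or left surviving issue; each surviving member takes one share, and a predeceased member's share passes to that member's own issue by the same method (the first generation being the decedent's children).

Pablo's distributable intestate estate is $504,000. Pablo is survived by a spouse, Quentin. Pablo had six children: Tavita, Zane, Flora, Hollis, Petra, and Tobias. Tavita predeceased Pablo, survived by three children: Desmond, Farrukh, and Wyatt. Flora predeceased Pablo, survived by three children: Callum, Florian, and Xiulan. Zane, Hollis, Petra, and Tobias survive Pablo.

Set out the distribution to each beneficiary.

The spouse counts as an additional share at the children's level, so there are 7 primary shares of $72,000. Quentin takes one such share ($72,000).
The children's combined portion ($432,000) is divided into 6 shares of $72,000: Zane, Hollis, Petra, and Tobias each take $72,000; Tavita's $72,000 share passes to Tavita's issue; Flora's $72,000 share passes to Flora's issue.
Tavita's share ($72,000) is divided into 3 shares of $24,000: Desmond, Farrukh, and Wyatt each take $24,000.
Flora's share ($72,000) is divided into 3 shares of $24,000: Callum, Florian, and Xiulan each take $24,000.

Quentin: $72,000; Desmond: $24,000; Farrukh: $24,000; Wyatt: $24,000; Zane: $72,000; Callum: $24,000; Florian: $24,000; Xiulan: $24,000; Hollis: $72,000; Petra: $72,000; Tobias: $72,000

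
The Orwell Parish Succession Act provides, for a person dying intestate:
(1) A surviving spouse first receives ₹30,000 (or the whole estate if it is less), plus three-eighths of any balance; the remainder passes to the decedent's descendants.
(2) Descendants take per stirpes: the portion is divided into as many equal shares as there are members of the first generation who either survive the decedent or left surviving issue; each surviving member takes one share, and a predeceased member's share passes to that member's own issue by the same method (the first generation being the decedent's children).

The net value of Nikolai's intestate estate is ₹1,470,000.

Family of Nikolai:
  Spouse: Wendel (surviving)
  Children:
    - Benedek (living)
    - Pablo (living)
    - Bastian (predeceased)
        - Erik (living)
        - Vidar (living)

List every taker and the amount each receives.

Wendel: ₹570,000; Benedek: ₹300,000; Pablo: ₹300,000; Erik: ₹150,000; Vidar: ₹150,000

Wendel first takes ₹30,000, leaving a balance of ₹1,440,000. Wendel then takes three-eighths of the balance (₹540,000), for a total of ₹570,000. The remaining ₹900,000 passes to the descendants.
The descendants' portion (₹900,000) is divided into 3 shares of ₹300,000: Benedek and Pablo each take ₹300,000; Bastian's ₹300,000 share passes to Bastian's issue.
Bastian's share (₹300,000) is divided into 2 shares of ₹150,000: Erik and Vidar each take ₹150,000.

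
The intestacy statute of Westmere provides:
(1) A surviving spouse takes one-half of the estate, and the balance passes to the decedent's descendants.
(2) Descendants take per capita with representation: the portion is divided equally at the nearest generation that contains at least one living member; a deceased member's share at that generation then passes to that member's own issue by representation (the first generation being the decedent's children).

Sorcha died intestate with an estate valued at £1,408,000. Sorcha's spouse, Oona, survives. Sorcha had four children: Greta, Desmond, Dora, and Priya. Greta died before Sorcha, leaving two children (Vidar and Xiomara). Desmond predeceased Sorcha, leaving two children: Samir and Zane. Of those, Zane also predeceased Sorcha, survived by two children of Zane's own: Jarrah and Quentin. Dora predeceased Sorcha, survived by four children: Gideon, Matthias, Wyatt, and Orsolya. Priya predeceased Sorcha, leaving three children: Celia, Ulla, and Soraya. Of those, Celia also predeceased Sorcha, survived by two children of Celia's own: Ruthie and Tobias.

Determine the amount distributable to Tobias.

Oona takes one-half of £1,408,000 = £704,000. The remaining £704,000 passes to the descendants.
No child survives, so the initial division is made at the grandchildren's generation.
The descendants' portion (£704,000) is divided into 11 shares of £64,000: Vidar, Xiomara, Samir, Gideon, Matthias, Wyatt, Orsolya, Ulla, and Soraya each take £64,000; Zane's £64,000 share passes to Zane's issue; Celia's £64,000 share passes to Celia's issue.
Zane's share (£64,000) is divided into 2 shares of £32,000: Jarrah and Quentin each take £32,000.
Celia's share (£64,000) is divided into 2 shares of £32,000: Ruthie and Tobias each take £32,000.

Tobias receives £32,000.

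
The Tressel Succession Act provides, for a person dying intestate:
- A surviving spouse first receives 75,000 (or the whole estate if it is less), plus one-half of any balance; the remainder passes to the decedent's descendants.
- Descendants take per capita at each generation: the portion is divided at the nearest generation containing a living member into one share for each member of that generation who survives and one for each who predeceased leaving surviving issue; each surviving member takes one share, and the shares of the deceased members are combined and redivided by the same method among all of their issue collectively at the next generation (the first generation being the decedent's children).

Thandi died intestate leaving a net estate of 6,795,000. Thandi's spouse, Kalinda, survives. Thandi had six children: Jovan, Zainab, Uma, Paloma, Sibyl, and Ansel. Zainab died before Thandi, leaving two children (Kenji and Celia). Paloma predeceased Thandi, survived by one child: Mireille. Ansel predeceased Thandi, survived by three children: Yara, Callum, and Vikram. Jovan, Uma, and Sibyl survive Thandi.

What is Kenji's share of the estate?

Kalinda first takes 75,000, leaving a balance of 6,720,000. Kalinda then takes one-half of the balance (3,360,000), for a total of 3,435,000. The remaining 3,360,000 passes to the descendants.
The descendants' portion (3,360,000) is divided at the children's generation into 6 shares of 560,000. Jovan, Uma, and Sibyl each take 560,000. The 3 shares of the deceased (Zainab, Paloma, and Ansel) are combined into a pool of 1,680,000.
That pool (1,680,000) is divided at the grandchildren's generation equally among Kenji, Celia, Mireille, Yara, Callum, and Vikram: 280,000 each.

Kenji receives 280,000.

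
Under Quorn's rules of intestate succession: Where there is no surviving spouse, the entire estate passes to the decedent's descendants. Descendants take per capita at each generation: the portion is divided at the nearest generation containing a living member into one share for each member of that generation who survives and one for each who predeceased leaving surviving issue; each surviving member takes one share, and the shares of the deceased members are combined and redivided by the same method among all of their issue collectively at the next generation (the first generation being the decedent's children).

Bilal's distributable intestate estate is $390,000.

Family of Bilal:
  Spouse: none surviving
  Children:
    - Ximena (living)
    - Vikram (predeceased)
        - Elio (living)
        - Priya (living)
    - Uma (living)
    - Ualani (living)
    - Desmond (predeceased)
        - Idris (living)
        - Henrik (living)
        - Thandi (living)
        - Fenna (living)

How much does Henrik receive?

Henrik receives $26,000.

The entire $390,000 passes to the descendants.
That amount ($390,000) is divided at the children's generation into 5 shares of $78,000. Ximena, Uma, and Ualani each take $78,000. The 2 shares of the deceased (Vikram and Desmond) are combined into a pool of $156,000.
That pool ($156,000) is divided at the grandchildren's generation equally among Elio, Priya, Idris, Henrik, Thandi, and Fenna: $26,000 each.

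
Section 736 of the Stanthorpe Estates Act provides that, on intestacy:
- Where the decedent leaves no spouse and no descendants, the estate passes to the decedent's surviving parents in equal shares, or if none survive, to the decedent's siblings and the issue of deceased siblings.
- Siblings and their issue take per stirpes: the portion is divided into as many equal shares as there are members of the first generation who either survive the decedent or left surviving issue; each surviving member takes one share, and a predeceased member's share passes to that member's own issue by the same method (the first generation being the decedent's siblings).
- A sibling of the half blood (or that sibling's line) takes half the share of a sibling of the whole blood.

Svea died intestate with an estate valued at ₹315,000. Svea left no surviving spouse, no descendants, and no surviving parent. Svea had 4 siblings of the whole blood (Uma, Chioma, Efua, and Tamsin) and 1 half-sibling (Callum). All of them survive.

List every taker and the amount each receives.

The entire ₹315,000 passes to the siblings and their issue.
Counting each half-blood sibling's line as half a unit, there are 9/2 units in ₹315,000, so one unit is ₹70,000. Whole-blood lines (Uma, Chioma, Efua, and Tamsin) take ₹70,000 each; half-blood lines (Callum) take ₹35,000 each.

Callum: ₹35,000; Uma: ₹70,000; Chioma: ₹70,000; Efua: ₹70,000; Tamsin: ₹70,000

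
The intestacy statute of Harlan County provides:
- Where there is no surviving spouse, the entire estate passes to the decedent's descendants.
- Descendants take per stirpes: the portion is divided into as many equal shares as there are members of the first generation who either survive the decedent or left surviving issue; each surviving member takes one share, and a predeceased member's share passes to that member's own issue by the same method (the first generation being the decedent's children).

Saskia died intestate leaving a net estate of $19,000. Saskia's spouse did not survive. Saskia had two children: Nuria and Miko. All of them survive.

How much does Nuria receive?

Nuria receives $9,500.

The entire $19,000 passes to the descendants.
That amount ($19,000) is divided into 2 shares of $9,500: Nuria and Miko each take $9,500.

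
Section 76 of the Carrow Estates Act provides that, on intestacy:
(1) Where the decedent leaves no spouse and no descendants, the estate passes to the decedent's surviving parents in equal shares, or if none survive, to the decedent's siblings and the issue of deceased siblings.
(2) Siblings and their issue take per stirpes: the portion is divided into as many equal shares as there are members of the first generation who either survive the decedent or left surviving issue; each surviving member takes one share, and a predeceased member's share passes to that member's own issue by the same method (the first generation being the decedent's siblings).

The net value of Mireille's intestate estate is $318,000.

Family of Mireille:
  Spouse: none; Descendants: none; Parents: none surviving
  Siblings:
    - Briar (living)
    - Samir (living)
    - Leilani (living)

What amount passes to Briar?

Briar receives $106,000.

The entire $318,000 passes to the siblings and their issue.
That amount ($318,000) is divided into 3 shares of $106,000: Briar, Samir, and Leilani each take $106,000.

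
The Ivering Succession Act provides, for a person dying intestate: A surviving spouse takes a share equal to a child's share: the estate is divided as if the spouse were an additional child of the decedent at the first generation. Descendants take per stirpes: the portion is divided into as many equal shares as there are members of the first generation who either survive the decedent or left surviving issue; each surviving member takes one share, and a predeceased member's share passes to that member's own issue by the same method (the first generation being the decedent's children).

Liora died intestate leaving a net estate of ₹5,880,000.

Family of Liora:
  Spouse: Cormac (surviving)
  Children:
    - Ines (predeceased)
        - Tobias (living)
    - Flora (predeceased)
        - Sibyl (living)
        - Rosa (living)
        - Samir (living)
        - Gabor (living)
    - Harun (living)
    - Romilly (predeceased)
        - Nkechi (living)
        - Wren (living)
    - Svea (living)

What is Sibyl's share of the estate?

Sibyl receives ₹245,000.

The spouse counts as an additional share at the children's level, so there are 6 primary shares of ₹980,000. Cormac takes one such share (₹980,000).
The children's combined portion (₹4,900,000) is divided into 5 shares of ₹980,000: Harun and Svea each take ₹980,000; Ines's ₹980,000 share passes to Ines's issue; Flora's ₹980,000 share passes to Flora's issue; Romilly's ₹980,000 share passes to Romilly's issue.
Ines's share (₹980,000) passes entirely to Tobias.
Flora's share (₹980,000) is divided into 4 shares of ₹245,000: Sibyl, Rosa, Samir, and Gabor each take ₹245,000.
Romilly's share (₹980,000) is divided into 2 shares of ₹490,000: Nkechi and Wren each take ₹490,000.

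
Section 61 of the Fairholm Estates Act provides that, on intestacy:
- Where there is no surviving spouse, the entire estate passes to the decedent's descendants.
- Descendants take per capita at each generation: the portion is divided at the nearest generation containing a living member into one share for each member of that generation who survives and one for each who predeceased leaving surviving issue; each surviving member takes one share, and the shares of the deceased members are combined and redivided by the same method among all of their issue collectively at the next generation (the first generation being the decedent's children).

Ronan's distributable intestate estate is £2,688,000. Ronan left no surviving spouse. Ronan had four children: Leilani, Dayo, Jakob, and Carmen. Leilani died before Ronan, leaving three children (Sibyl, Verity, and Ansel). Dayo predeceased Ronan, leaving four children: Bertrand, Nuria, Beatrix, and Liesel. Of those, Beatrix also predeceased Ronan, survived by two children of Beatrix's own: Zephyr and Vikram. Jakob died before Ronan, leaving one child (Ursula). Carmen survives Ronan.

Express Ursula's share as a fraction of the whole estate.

The entire £2,688,000 passes to the descendants.
That amount (£2,688,000) is divided at the children's generation into 4 shares of £672,000. Carmen takes £672,000. The 3 shares of the deceased (Leilani, Dayo, and Jakob) are combined into a pool of £2,016,000.
That pool (£2,016,000) is divided at the grandchildren's generation into 8 shares of £252,000. Sibyl, Verity, Ansel, Bertrand, Nuria, Liesel, and Ursula each take £252,000. The remaining share for the deceased Beatrix (£252,000) is carried to the next generation.
That pool (£252,000) is divided at the great-grandchildren's generation equally among Zephyr and Vikram: £126,000 each.

Ursula receives 3/32 of the estate.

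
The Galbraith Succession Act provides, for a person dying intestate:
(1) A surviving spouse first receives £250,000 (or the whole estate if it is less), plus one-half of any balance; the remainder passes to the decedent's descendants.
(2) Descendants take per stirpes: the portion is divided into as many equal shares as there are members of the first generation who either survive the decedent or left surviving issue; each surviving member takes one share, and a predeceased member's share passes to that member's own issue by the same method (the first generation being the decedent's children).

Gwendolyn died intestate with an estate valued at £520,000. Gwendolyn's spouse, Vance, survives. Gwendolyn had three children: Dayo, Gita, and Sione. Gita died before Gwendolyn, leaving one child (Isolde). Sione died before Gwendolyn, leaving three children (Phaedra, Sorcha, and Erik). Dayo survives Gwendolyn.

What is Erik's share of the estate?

Erik receives £15,000.

Vance first takes £250,000, leaving a balance of £270,000. Vance then takes one-half of the balance (£135,000), for a total of £385,000. The remaining £135,000 passes to the descendants.
The descendants' portion (£135,000) is divided into 3 shares of £45,000: Dayo takes £45,000; Gita's £45,000 share passes to Gita's issue; Sione's £45,000 share passes to Sione's issue.
Gita's share (£45,000) passes entirely to Isolde.
Sione's share (£45,000) is divided into 3 shares of £15,000: Phaedra, Sorcha, and Erik each take £15,000.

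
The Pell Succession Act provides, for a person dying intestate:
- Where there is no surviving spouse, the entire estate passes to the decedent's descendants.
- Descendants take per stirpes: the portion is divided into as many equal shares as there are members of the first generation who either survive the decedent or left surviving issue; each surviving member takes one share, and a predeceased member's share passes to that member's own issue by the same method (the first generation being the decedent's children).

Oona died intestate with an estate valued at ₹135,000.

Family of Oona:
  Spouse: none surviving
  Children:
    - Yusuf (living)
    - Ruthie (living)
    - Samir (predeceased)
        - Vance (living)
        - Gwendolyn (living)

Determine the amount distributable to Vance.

Vance receives ₹22,500.

The entire ₹135,000 passes to the descendants.
That amount (₹135,000) is divided into 3 shares of ₹45,000: Yusuf and Ruthie each take ₹45,000; Samir's ₹45,000 share passes to Samir's issue.
Samir's share (₹45,000) is divided into 2 shares of ₹22,500: Vance and Gwendolyn each take ₹22,500.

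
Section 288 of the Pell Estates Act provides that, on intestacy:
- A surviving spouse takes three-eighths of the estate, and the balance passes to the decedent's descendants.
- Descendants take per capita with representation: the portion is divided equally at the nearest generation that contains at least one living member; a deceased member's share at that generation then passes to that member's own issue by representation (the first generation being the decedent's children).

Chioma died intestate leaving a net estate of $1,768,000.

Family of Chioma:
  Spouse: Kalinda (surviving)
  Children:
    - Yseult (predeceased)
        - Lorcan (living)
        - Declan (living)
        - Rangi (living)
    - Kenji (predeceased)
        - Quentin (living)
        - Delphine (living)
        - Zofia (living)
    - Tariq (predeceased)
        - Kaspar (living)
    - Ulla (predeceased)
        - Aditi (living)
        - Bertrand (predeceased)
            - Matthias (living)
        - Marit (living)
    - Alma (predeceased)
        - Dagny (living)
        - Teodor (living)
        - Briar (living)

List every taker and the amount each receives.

Kalinda takes three-eighths of $1,768,000 = $663,000. The remaining $1,105,000 passes to the descendants.
No child survives, so the initial division is made at the grandchildren's generation.
The descendants' portion ($1,105,000) is divided into 13 shares of $85,000: Lorcan, Declan, Rangi, Quentin, Delphine, Zofia, Kaspar, Aditi, Marit, Dagny, Teodor, and Briar each take $85,000; Bertrand's $85,000 share passes to Bertrand's issue.
Bertrand's share ($85,000) passes entirely to Matthias.

Kalinda: $663,000; Lorcan: $85,000; Declan: $85,000; Rangi: $85,000; Quentin: $85,000; Delphine: $85,000; Zofia: $85,000; Kaspar: $85,000; Aditi: $85,000; Matthias: $85,000; Marit: $85,000; Dagny: $85,000; Teodor: $85,000; Briar: $85,000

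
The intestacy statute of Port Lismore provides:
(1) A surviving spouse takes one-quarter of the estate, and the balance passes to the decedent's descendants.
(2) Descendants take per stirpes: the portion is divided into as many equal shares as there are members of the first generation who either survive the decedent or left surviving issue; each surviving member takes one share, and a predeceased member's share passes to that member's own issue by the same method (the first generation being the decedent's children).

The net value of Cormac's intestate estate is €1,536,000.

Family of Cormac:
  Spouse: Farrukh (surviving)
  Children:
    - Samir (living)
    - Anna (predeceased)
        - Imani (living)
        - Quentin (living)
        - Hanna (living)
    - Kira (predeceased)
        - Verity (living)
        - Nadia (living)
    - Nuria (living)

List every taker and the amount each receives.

Farrukh takes one-quarter of €1,536,000 = €384,000. The remaining €1,152,000 passes to the descendants.
The descendants' portion (€1,152,000) is divided into 4 shares of €288,000: Samir and Nuria each take €288,000; Anna's €288,000 share passes to Anna's issue; Kira's €288,000 share passes to Kira's issue.
Anna's share (€288,000) is divided into 3 shares of €96,000: Imani, Quentin, and Hanna each take €96,000.
Kira's share (€288,000) is divided into 2 shares of €144,000: Verity and Nadia each take €144,000.

Farrukh: €384,000; Samir: €288,000; Imani: €96,000; Quentin: €96,000; Hanna: €96,000; Verity: €144,000; Nadia: €144,000; Nuria: €288,000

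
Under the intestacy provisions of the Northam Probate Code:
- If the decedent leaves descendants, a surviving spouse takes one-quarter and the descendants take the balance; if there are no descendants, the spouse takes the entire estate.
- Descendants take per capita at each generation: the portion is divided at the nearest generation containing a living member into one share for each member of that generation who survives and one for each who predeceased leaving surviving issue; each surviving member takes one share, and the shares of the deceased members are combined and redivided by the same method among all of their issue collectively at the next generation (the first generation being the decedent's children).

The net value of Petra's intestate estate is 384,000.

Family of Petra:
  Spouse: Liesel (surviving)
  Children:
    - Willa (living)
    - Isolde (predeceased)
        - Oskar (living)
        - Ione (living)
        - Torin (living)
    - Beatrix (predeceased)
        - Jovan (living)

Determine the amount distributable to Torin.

Torin receives 48,000.

Liesel takes one-quarter of 384,000 = 96,000. The remaining 288,000 passes to the descendants.
The descendants' portion (288,000) is divided at the children's generation into 3 shares of 96,000. Willa takes 96,000. The 2 shares of the deceased (Isolde and Beatrix) are combined into a pool of 192,000.
That pool (192,000) is divided at the grandchildren's generation equally among Oskar, Ione, Torin, and Jovan: 48,000 each.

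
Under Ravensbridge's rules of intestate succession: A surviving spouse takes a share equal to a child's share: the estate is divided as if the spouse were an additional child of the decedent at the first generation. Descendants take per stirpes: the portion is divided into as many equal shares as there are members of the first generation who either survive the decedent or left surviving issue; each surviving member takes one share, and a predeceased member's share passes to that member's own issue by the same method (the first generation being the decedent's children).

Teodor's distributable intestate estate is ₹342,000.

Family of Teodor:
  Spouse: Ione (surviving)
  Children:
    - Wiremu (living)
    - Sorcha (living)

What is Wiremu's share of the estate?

The spouse counts as an additional share at the children's level, so there are 3 primary shares of ₹114,000. Ione takes one such share (₹114,000).
The children's combined portion (₹228,000) is divided into 2 shares of ₹114,000: Wiremu and Sorcha each take ₹114,000.

Wiremu receives ₹114,000.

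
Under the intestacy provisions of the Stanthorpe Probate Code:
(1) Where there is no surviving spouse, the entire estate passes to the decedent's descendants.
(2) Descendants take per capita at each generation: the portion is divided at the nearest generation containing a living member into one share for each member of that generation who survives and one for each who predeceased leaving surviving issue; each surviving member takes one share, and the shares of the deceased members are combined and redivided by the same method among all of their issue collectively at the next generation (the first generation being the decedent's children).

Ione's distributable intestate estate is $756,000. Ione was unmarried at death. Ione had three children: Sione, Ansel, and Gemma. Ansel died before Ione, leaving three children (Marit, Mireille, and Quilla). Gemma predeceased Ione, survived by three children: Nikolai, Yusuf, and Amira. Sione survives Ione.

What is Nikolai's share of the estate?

The entire $756,000 passes to the descendants.
That amount ($756,000) is divided at the children's generation into 3 shares of $252,000. Sione takes $252,000. The 2 shares of the deceased (Ansel and Gemma) are combined into a pool of $504,000.
That pool ($504,000) is divided at the grandchildren's generation equally among Marit, Mireille, Quilla, Nikolai, Yusuf, and Amira: $84,000 each.

Nikolai receives $84,000.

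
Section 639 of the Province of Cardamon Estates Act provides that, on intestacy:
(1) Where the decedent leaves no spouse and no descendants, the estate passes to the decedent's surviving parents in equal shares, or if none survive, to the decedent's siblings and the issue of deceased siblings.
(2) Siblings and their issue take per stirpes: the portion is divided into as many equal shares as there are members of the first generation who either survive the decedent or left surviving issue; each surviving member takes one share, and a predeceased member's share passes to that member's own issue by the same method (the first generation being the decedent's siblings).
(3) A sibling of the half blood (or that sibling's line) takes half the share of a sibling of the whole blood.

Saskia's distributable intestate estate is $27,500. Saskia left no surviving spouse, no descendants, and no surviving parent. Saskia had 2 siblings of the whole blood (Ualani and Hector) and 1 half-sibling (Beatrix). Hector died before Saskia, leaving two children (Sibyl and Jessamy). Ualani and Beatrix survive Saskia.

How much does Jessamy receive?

The entire $27,500 passes to the siblings and their issue.
Counting each half-blood sibling's line as half a unit, there are 5/2 units in $27,500, so one unit is $11,000. Whole-blood lines (Ualani and Hector) take $11,000 each; half-blood lines (Beatrix) take $5,500 each.
Hector's share ($11,000) is divided into 2 shares of $5,500: Sibyl and Jessamy each take $5,500.

Jessamy receives $5,500.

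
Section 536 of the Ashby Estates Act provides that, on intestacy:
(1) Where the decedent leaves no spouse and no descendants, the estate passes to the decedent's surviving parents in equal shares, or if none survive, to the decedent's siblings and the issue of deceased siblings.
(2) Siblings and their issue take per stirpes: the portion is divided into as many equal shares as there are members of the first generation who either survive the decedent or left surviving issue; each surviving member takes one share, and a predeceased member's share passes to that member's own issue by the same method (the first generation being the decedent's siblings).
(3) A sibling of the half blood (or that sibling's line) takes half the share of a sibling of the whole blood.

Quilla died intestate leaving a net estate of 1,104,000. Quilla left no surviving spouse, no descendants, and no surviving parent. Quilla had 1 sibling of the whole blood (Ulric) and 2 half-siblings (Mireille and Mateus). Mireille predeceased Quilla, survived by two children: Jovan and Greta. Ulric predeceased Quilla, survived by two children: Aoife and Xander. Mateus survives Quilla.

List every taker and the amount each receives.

The entire 1,104,000 passes to the siblings and their issue.
Counting each half-blood sibling's line as half a unit, there are 2 units in 1,104,000, so one unit is 552,000. Whole-blood lines (Ulric) take 552,000 each; half-blood lines (Mireille and Mateus) take 276,000 each.
Mireille's share (276,000) is divided into 2 shares of 138,000: Jovan and Greta each take 138,000.
Ulric's share (552,000) is divided into 2 shares of 276,000: Aoife and Xander each take 276,000.

Jovan: 138,000; Greta: 138,000; Aoife: 276,000; Xander: 276,000; Mateus: 276,000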